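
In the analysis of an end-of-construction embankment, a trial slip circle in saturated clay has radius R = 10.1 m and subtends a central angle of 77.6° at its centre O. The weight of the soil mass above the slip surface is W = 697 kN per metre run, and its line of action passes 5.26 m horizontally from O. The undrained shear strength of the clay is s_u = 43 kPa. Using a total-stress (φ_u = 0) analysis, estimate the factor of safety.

Taking moments about the centre O, the resisting moment is provided by the undrained shear strength acting along the arc:
Arc length L_a = R·θ = 10.1·(77.6°·π/180) = 10.1·1.3544 = 13.68 m
M_R = s_u·L_a·R = 43·13.68·10.1 = 5940.9 kN·m/m
M_D = W·d = 697·5.26 = 3666.2 kN·m/m
FS = M_R / M_D = 5940.9 / 3666.2 = 1.620

FS = 1.62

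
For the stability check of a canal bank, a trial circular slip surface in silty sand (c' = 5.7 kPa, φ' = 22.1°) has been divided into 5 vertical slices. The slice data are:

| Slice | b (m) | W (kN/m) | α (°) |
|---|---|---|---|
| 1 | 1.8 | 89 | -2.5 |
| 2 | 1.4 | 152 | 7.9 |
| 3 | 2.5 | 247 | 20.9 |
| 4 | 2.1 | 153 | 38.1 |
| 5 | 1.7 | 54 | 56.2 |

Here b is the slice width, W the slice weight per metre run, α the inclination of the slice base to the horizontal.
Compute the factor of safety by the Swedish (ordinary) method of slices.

Ordinary method of slices: FS = Σ[c'·Δl_i + (W_i cosα_i)·tanφ'] / Σ W_i sinα_i, with Δl_i = b_i / cosα_i.
Slice 1: Δl = 1.8/cos(-2.5°) = 1.802 m; N'_1 = 89·cos(-2.5°) = 88.9; c'Δl = 10.27; W sinα = -3.9
Slice 2: Δl = 1.4/cos7.9° = 1.413 m; N'_2 = 152·cos7.9° = 150.6; c'Δl = 8.06; W sinα = 20.9
Slice 3: Δl = 2.5/cos20.9° = 2.676 m; N'_3 = 247·cos20.9° = 230.7; c'Δl = 15.25; W sinα = 88.1
Slice 4: Δl = 2.1/cos38.1° = 2.669 m; N'_4 = 153·cos38.1° = 120.4; c'Δl = 15.21; W sinα = 94.4
Slice 5: Δl = 1.7/cos56.2° = 3.056 m; N'_5 = 54·cos56.2° = 30.0; c'Δl = 17.42; W sinα = 44.9
Σc'Δl = 66.2 kN/m; ΣN' = 620.7 kN/m; ΣW sinα = 244.4 kN/m
Resisting = 66.2 + 620.7·tan22.1° = 66.2 + 252.0 = 318.2 kN/m
FS = 318.2 / 244.4 = 1.302

FS = 1.30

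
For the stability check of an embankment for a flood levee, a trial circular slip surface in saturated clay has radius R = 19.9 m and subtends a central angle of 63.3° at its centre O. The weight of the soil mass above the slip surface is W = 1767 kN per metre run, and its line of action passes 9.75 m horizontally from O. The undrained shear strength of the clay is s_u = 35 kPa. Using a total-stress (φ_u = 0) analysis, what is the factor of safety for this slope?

Taking moments about the centre O, the resisting moment is provided by the undrained shear strength acting along the arc:
Arc length L_a = R·θ = 19.9·(63.3°·π/180) = 19.9·1.1048 = 21.99 m
M_R = s_u·L_a·R = 35·21.99·19.9 = 15312.8 kN·m/m
M_D = W·d = 1767·9.75 = 17228.2 kN·m/m
FS = M_R / M_D = 15312.8 / 17228.2 = 0.889

FS = 0.89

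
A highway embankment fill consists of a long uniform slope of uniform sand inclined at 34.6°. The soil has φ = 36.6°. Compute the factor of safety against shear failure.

For a dry cohesionless infinite slope the factor of safety is FS = tanφ / tanβ.
FS = tan36.6° / tan34.6° = 0.7427 / 0.6899 = 1.077

FS = 1.08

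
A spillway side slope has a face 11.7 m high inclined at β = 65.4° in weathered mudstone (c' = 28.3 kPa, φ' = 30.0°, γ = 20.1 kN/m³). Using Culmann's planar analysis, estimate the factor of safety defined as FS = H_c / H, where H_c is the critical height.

FS = 2.05

H_c = (4c'/γ) · sinβ cosφ' / [1 − cos(β − φ')]
    = (4·28.3/20.1) · sin65.4°·cos30.0° / [1 − cos35.4°]
    = 5.632 · 0.7874 / 0.1849 = 23.99 m
FS = H_c / H = 23.99 / 11.7 = 2.050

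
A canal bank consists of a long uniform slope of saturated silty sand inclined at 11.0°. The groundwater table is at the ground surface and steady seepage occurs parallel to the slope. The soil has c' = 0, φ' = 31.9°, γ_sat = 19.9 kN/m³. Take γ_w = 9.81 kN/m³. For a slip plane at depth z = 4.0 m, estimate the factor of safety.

FS = 1.62

With seepage parallel to the slope and the water table at the surface, the effective normal stress on the slip plane uses the buoyant unit weight γ' = γ_sat − γ_w while the driving shear stress uses γ_sat:
FS = [c' + γ' z cos²β tanφ'] / [γ_sat z sinβ cosβ]
(For c' = 0 this reduces to FS = (γ'/γ_sat)·tanφ'/tanβ.)
γ' = 19.9 − 9.81 = 10.09 kN/m³
Numerator = 0.0 + 10.09·4.0·cos²11.0°·tan31.9° = 0.0 + 10.09·4.0·0.9636·0.6224 = 24.207 kPa
Denominator = 19.9·4.0·sin11.0°·cos11.0° = 19.9·4.0·0.1908·0.9816 = 14.909 kPa
FS = 24.207 / 14.909 = 1.624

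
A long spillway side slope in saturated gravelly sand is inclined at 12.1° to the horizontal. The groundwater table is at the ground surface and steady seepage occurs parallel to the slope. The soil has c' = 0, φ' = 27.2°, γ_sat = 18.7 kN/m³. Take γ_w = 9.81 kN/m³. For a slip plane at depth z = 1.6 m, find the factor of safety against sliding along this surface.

With seepage parallel to the slope and the water table at the surface, the effective normal stress on the slip plane uses the buoyant unit weight γ' = γ_sat − γ_w while the driving shear stress uses γ_sat:
FS = [c' + γ' z cos²β tanφ'] / [γ_sat z sinβ cosβ]
(For c' = 0 this reduces to FS = (γ'/γ_sat)·tanφ'/tanβ.)
γ' = 18.7 − 9.81 = 8.89 kN/m³
Numerator = 0.0 + 8.89·1.6·cos²12.1°·tan27.2° = 0.0 + 8.89·1.6·0.9561·0.5139 = 6.989 kPa
Denominator = 18.7·1.6·sin12.1°·cos12.1° = 18.7·1.6·0.2096·0.9778 = 6.132 kPa
FS = 6.989 / 6.132 = 1.140

FS = 1.14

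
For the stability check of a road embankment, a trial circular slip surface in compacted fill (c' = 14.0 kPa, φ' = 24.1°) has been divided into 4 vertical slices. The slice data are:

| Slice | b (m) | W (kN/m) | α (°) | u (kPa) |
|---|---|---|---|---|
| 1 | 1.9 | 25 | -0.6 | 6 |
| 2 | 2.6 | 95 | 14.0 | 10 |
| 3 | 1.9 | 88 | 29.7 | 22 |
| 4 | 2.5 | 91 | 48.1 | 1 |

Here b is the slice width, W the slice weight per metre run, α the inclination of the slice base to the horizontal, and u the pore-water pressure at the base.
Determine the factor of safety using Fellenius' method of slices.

FS = 1.65

Ordinary method of slices: FS = Σ[c'·Δl_i + (W_i cosα_i − u_i·Δl_i)·tanφ'] / Σ W_i sinα_i, with Δl_i = b_i / cosα_i.
Slice 1: Δl = 1.9/cos(-0.6°) = 1.900 m; N'_1 = 25·cos(-0.6°) − 6·1.900 = 13.6; c'Δl = 26.60; W sinα = -0.3
Slice 2: Δl = 2.6/cos14.0° = 2.680 m; N'_2 = 95·cos14.0° − 10·2.680 = 65.4; c'Δl = 37.51; W sinα = 23.0
Slice 3: Δl = 1.9/cos29.7° = 2.187 m; N'_3 = 88·cos29.7° − 22·2.187 = 28.3; c'Δl = 30.62; W sinα = 43.6
Slice 4: Δl = 2.5/cos48.1° = 3.743 m; N'_4 = 91·cos48.1° − 1·3.743 = 57.0; c'Δl = 52.41; W sinα = 67.7
Σc'Δl = 147.1 kN/m; ΣN' = 164.3 kN/m; ΣW sinα = 134.1 kN/m
Resisting = 147.1 + 164.3·tan24.1° = 147.1 + 73.5 = 220.7 kN/m
FS = 220.7 / 134.1 = 1.646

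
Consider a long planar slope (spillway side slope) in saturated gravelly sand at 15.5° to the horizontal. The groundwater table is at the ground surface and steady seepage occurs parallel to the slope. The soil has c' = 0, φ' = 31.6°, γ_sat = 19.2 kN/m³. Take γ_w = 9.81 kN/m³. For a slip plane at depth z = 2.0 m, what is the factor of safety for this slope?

With seepage parallel to the slope and the water table at the surface, the effective normal stress on the slip plane uses the buoyant unit weight γ' = γ_sat − γ_w while the driving shear stress uses γ_sat:
FS = [c' + γ' z cos²β tanφ'] / [γ_sat z sinβ cosβ]
(For c' = 0 this reduces to FS = (γ'/γ_sat)·tanφ'/tanβ.)
γ' = 19.2 − 9.81 = 9.39 kN/m³
Numerator = 0.0 + 9.39·2.0·cos²15.5°·tan31.6° = 0.0 + 9.39·2.0·0.9286·0.6152 = 10.728 kPa
Denominator = 19.2·2.0·sin15.5°·cos15.5° = 19.2·2.0·0.2672·0.9636 = 9.889 kPa
FS = 10.728 / 9.889 = 1.085

FS = 1.08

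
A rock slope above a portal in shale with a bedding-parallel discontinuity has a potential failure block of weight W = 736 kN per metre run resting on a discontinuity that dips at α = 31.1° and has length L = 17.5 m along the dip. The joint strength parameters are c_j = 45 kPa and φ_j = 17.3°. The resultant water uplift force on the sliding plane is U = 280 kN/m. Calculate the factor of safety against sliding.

Resolving the block weight along and normal to the plane and applying the Mohr–Coulomb strength on the joint:
N' = W cosα − U = 736·cos31.1° − 280 = 350.2 kN/m
Driving force T = W sinα = 736·sin31.1° = 380.2 kN/m
Resisting force R = c_j·L + N'·tanφ_j = 45·17.5 + 350.2·tan17.3° = 787.5 + 109.1 = 896.6 kN/m
FS = R / T = 896.6 / 380.2 = 2.358

FS = 2.36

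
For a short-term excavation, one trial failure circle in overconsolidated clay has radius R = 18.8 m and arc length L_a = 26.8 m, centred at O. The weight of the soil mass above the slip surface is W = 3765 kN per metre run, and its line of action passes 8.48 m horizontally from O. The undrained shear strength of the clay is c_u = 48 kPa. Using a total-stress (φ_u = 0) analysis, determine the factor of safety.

Taking moments about the centre O, the resisting moment is provided by the undrained shear strength acting along the arc:
M_R = c_u·L_a·R = 48·26.80·18.8 = 24184.3 kN·m/m
M_D = W·d = 3765·8.48 = 31927.2 kN·m/m
FS = M_R / M_D = 24184.3 / 31927.2 = 0.757

FS = 0.76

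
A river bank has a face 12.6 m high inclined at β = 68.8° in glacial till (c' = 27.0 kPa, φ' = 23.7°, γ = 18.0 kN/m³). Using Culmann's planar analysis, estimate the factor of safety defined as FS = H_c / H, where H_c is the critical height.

H_c = (4c'/γ) · sinβ cosφ' / [1 − cos(β − φ')]
    = (4·27.0/18.0) · sin68.8°·cos23.7° / [1 − cos45.1°]
    = 6.000 · 0.8537 / 0.2941 = 17.41 m
FS = H_c / H = 17.41 / 12.6 = 1.382

FS = 1.38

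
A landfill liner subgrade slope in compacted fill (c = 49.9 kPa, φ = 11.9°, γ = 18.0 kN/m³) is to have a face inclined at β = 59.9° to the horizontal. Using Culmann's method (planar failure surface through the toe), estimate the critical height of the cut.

Culmann's analysis gives the critical failure plane at α_cr = (β + φ)/2 = (59.9 + 11.9)/2 = 35.9°, and the critical height
H_c = (4c/γ) · sinβ cosφ / [1 − cos(β − φ)]
    = (4·49.9/18.0) · sin59.9°·cos11.9° / [1 − cos(48.0°)]
    = 11.089 · 0.8652·0.9785 / [1 − 0.6691]
    = 11.089 · 0.8466 / 0.3309
    = 28.37 m

H_c = 28.37 m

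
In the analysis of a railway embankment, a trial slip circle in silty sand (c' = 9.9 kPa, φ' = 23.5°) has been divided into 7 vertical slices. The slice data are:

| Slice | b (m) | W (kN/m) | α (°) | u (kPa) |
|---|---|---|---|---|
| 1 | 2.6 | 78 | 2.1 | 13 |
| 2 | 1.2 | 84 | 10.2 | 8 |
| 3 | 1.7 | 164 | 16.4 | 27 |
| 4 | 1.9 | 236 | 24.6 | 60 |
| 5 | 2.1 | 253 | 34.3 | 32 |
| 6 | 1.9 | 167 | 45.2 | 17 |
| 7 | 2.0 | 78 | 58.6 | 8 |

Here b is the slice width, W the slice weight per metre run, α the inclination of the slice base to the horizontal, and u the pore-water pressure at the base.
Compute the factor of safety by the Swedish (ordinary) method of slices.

Ordinary method of slices: FS = Σ[c'·Δl_i + (W_i cosα_i − u_i·Δl_i)·tanφ'] / Σ W_i sinα_i, with Δl_i = b_i / cosα_i.
Slice 1: Δl = 2.6/cos2.1° = 2.602 m; N'_1 = 78·cos2.1° − 13·2.602 = 44.1; c'Δl = 25.76; W sinα = 2.9
Slice 2: Δl = 1.2/cos10.2° = 1.219 m; N'_2 = 84·cos10.2° − 8·1.219 = 72.9; c'Δl = 12.07; W sinα = 14.9
Slice 3: Δl = 1.7/cos16.4° = 1.772 m; N'_3 = 164·cos16.4° − 27·1.772 = 109.5; c'Δl = 17.54; W sinα = 46.3
Slice 4: Δl = 1.9/cos24.6° = 2.090 m; N'_4 = 236·cos24.6° − 60·2.090 = 89.2; c'Δl = 20.69; W sinα = 98.2
Slice 5: Δl = 2.1/cos34.3° = 2.542 m; N'_5 = 253·cos34.3° − 32·2.542 = 127.7; c'Δl = 25.17; W sinα = 142.6
Slice 6: Δl = 1.9/cos45.2° = 2.696 m; N'_6 = 167·cos45.2° − 17·2.696 = 71.8; c'Δl = 26.69; W sinα = 118.5
Slice 7: Δl = 2.0/cos58.6° = 3.839 m; N'_7 = 78·cos58.6° − 8·3.839 = 9.9; c'Δl = 38.00; W sinα = 66.6
Σc'Δl = 165.9 kN/m; ΣN' = 525.1 kN/m; ΣW sinα = 489.9 kN/m
Resisting = 165.9 + 525.1·tan23.5° = 165.9 + 228.3 = 394.3 kN/m
FS = 394.3 / 489.9 = 0.805

FS = 0.80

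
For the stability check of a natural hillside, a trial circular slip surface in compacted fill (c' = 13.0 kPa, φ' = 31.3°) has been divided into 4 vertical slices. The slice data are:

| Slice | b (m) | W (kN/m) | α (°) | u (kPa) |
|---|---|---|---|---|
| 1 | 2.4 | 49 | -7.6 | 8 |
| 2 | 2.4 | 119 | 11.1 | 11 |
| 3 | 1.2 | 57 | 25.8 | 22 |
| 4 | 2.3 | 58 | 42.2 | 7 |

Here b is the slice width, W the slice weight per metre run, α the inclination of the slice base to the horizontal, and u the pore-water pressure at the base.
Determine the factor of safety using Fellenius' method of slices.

FS = 2.74

Ordinary method of slices: FS = Σ[c'·Δl_i + (W_i cosα_i − u_i·Δl_i)·tanφ'] / Σ W_i sinα_i, with Δl_i = b_i / cosα_i.
Slice 1: Δl = 2.4/cos(-7.6°) = 2.421 m; N'_1 = 49·cos(-7.6°) − 8·2.421 = 29.2; c'Δl = 31.48; W sinα = -6.5
Slice 2: Δl = 2.4/cos11.1° = 2.446 m; N'_2 = 119·cos11.1° − 11·2.446 = 89.9; c'Δl = 31.79; W sinα = 22.9
Slice 3: Δl = 1.2/cos25.8° = 1.333 m; N'_3 = 57·cos25.8° − 22·1.333 = 22.0; c'Δl = 17.33; W sinα = 24.8
Slice 4: Δl = 2.3/cos42.2° = 3.105 m; N'_4 = 58·cos42.2° − 7·3.105 = 21.2; c'Δl = 40.36; W sinα = 39.0
Σc'Δl = 121.0 kN/m; ΣN' = 162.3 kN/m; ΣW sinα = 80.2 kN/m
Resisting = 121.0 + 162.3·tan31.3° = 121.0 + 98.7 = 219.6 kN/m
FS = 219.6 / 80.2 = 2.739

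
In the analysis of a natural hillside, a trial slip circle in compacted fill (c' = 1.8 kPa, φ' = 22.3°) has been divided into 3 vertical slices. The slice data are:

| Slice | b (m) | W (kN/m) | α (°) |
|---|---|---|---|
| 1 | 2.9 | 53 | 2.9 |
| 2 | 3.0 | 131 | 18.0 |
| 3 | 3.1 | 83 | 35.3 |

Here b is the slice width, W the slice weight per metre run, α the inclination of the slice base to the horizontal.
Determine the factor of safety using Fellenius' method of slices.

FS = 1.30

Ordinary method of slices: FS = Σ[c'·Δl_i + (W_i cosα_i)·tanφ'] / Σ W_i sinα_i, with Δl_i = b_i / cosα_i.
Slice 1: Δl = 2.9/cos2.9° = 2.904 m; N'_1 = 53·cos2.9° = 52.9; c'Δl = 5.23; W sinα = 2.7
Slice 2: Δl = 3.0/cos18.0° = 3.154 m; N'_2 = 131·cos18.0° = 124.6; c'Δl = 5.68; W sinα = 40.5
Slice 3: Δl = 3.1/cos35.3° = 3.798 m; N'_3 = 83·cos35.3° = 67.7; c'Δl = 6.84; W sinα = 48.0
Σc'Δl = 17.7 kN/m; ΣN' = 245.3 kN/m; ΣW sinα = 91.1 kN/m
Resisting = 17.7 + 245.3·tan22.3° = 17.7 + 100.6 = 118.3 kN/m
FS = 118.3 / 91.1 = 1.299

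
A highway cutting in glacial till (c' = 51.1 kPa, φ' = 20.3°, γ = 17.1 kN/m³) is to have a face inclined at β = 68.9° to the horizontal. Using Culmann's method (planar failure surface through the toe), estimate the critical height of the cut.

Culmann's analysis gives the critical failure plane at α_cr = (β + φ')/2 = (68.9 + 20.3)/2 = 44.6°, and the critical height
H_c = (4c'/γ) · sinβ cosφ' / [1 − cos(β − φ')]
    = (4·51.1/17.1) · sin68.9°·cos20.3° / [1 − cos(48.6°)]
    = 11.953 · 0.9330·0.9379 / [1 − 0.6613]
    = 11.953 · 0.8750 / 0.3387
    = 30.88 m

H_c = 30.88 m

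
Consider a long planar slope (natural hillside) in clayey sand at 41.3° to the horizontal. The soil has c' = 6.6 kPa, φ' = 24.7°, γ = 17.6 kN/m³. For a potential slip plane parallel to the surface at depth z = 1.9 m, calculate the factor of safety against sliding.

FS = 0.92

For an infinite slope with a slip plane parallel to the surface (no pore pressure): FS = [c' + γz cos²β tanφ'] / [γz sinβ cosβ].
γz = 17.6·1.9 = 33.44 kN/m²
Numerator = 6.6 + 33.44·cos²41.3°·tan24.7° = 6.6 + 33.44·0.5644·0.4599 = 15.281 kPa
Denominator = 33.44·sin41.3°·cos41.3° = 33.44·0.6600·0.7513 = 16.581 kPa
FS = 15.281 / 16.581 = 0.922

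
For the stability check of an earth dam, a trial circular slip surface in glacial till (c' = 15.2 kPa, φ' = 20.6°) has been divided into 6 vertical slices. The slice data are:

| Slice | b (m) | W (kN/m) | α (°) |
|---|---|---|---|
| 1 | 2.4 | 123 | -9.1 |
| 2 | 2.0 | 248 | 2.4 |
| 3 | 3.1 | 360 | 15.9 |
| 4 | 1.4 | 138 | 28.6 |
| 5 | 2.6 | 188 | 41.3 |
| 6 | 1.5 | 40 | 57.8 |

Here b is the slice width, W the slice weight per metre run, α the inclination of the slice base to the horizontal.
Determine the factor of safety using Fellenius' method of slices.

Ordinary method of slices: FS = Σ[c'·Δl_i + (W_i cosα_i)·tanφ'] / Σ W_i sinα_i, with Δl_i = b_i / cosα_i.
Slice 1: Δl = 2.4/cos(-9.1°) = 2.431 m; N'_1 = 123·cos(-9.1°) = 121.5; c'Δl = 36.94; W sinα = -19.5
Slice 2: Δl = 2.0/cos2.4° = 2.002 m; N'_2 = 248·cos2.4° = 247.8; c'Δl = 30.43; W sinα = 10.4
Slice 3: Δl = 3.1/cos15.9° = 3.223 m; N'_3 = 360·cos15.9° = 346.2; c'Δl = 48.99; W sinα = 98.6
Slice 4: Δl = 1.4/cos28.6° = 1.595 m; N'_4 = 138·cos28.6° = 121.2; c'Δl = 24.24; W sinα = 66.1
Slice 5: Δl = 2.6/cos41.3° = 3.461 m; N'_5 = 188·cos41.3° = 141.2; c'Δl = 52.60; W sinα = 124.1
Slice 6: Δl = 1.5/cos57.8° = 2.815 m; N'_6 = 40·cos57.8° = 21.3; c'Δl = 42.79; W sinα = 33.8
Σc'Δl = 236.0 kN/m; ΣN' = 999.2 kN/m; ΣW sinα = 313.5 kN/m
Resisting = 236.0 + 999.2·tan20.6° = 236.0 + 375.6 = 611.6 kN/m
FS = 611.6 / 313.5 = 1.950

FS = 1.95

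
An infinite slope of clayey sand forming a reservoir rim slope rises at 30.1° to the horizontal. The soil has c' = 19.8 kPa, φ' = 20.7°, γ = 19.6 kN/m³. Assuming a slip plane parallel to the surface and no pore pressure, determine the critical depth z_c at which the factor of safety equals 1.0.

z_c = 6.69 m

Setting FS = 1.00 in FS = [c' + γz cos²β tanφ'] / [γz sinβ cosβ] and solving for z:
z = c' / [γ cosβ (FS·sinβ − cosβ·tanφ')]
  = 19.8 / [19.6·cos30.1°·(1.00·sin30.1° − cos30.1°·tan20.7°)]
  = 19.8 / [19.6·0.8652·(1.00·0.5015 − 0.8652·0.3779)]
  = 19.8 / 2.9606 = 6.688 m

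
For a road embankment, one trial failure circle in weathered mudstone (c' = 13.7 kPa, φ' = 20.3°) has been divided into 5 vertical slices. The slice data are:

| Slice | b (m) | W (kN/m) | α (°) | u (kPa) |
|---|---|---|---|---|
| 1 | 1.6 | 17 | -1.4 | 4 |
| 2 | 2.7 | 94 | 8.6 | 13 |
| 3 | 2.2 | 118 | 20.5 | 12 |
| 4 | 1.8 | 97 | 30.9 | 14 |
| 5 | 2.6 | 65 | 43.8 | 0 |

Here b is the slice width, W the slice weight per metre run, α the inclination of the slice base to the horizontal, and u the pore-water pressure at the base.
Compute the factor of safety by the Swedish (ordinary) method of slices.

Ordinary method of slices: FS = Σ[c'·Δl_i + (W_i cosα_i − u_i·Δl_i)·tanφ'] / Σ W_i sinα_i, with Δl_i = b_i / cosα_i.
Slice 1: Δl = 1.6/cos(-1.4°) = 1.600 m; N'_1 = 17·cos(-1.4°) − 4·1.600 = 10.6; c'Δl = 21.93; W sinα = -0.4
Slice 2: Δl = 2.7/cos8.6° = 2.731 m; N'_2 = 94·cos8.6° − 13·2.731 = 57.4; c'Δl = 37.41; W sinα = 14.1
Slice 3: Δl = 2.2/cos20.5° = 2.349 m; N'_3 = 118·cos20.5° − 12·2.349 = 82.3; c'Δl = 32.18; W sinα = 41.3
Slice 4: Δl = 1.8/cos30.9° = 2.098 m; N'_4 = 97·cos30.9° − 14·2.098 = 53.9; c'Δl = 28.74; W sinα = 49.8
Slice 5: Δl = 2.6/cos43.8° = 3.602 m; N'_5 = 65·cos43.8° − 0·3.602 = 46.9; c'Δl = 49.35; W sinα = 45.0
Σc'Δl = 169.6 kN/m; ΣN' = 251.2 kN/m; ΣW sinα = 149.8 kN/m
Resisting = 169.6 + 251.2·tan20.3° = 169.6 + 92.9 = 262.5 kN/m
FS = 262.5 / 149.8 = 1.753

FS = 1.75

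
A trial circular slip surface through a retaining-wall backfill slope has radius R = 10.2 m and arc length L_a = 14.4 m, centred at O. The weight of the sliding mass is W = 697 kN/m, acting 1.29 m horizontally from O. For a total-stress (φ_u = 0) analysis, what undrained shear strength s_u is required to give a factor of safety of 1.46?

s_u = 8.9 kPa

FS = s_u·L_a·R / (W·d), so s_u = FS·W·d / (L_a·R).
s_u = 1.46·697·1.29 / (14.40·10.2) = 1312.7 / 146.88 = 8.94 kPa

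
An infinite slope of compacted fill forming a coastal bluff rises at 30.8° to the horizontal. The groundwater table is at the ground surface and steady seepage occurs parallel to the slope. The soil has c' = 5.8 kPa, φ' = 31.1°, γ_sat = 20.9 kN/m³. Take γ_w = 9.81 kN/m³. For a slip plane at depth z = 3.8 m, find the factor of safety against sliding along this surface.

FS = 0.70

With seepage parallel to the slope and the water table at the surface, the effective normal stress on the slip plane uses the buoyant unit weight γ' = γ_sat − γ_w while the driving shear stress uses γ_sat:
FS = [c' + γ' z cos²β tanφ'] / [γ_sat z sinβ cosβ]
γ' = 20.9 − 9.81 = 11.09 kN/m³
Numerator = 5.8 + 11.09·3.8·cos²30.8°·tan31.1° = 5.8 + 11.09·3.8·0.7378·0.6032 = 24.556 kPa
Denominator = 20.9·3.8·sin30.8°·cos30.8° = 20.9·3.8·0.5120·0.8590 = 34.931 kPa
FS = 24.556 / 34.931 = 0.703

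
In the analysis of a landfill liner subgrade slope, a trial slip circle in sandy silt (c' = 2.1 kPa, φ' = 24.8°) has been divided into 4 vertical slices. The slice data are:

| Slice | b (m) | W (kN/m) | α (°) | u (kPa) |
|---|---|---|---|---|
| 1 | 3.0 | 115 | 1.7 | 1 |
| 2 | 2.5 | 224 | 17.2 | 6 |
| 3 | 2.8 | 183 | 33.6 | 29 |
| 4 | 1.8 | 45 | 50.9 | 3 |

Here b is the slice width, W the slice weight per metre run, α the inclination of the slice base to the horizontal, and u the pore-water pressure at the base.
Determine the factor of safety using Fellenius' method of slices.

Ordinary method of slices: FS = Σ[c'·Δl_i + (W_i cosα_i − u_i·Δl_i)·tanφ'] / Σ W_i sinα_i, with Δl_i = b_i / cosα_i.
Slice 1: Δl = 3.0/cos1.7° = 3.001 m; N'_1 = 115·cos1.7° − 1·3.001 = 111.9; c'Δl = 6.30; W sinα = 3.4
Slice 2: Δl = 2.5/cos17.2° = 2.617 m; N'_2 = 224·cos17.2° − 6·2.617 = 198.3; c'Δl = 5.50; W sinα = 66.2
Slice 3: Δl = 2.8/cos33.6° = 3.362 m; N'_3 = 183·cos33.6° − 29·3.362 = 54.9; c'Δl = 7.06; W sinα = 101.3
Slice 4: Δl = 1.8/cos50.9° = 2.854 m; N'_4 = 45·cos50.9° − 3·2.854 = 19.8; c'Δl = 5.99; W sinα = 34.9
Σc'Δl = 24.9 kN/m; ΣN' = 385.0 kN/m; ΣW sinα = 205.8 kN/m
Resisting = 24.9 + 385.0·tan24.8° = 24.9 + 177.9 = 202.7 kN/m
FS = 202.7 / 205.8 = 0.985

FS = 0.98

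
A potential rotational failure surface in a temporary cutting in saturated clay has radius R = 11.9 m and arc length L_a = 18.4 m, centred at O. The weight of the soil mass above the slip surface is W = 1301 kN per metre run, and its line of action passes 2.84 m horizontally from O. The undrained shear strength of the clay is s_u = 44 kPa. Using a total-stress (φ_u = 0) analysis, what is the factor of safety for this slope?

Taking moments about the centre O, the resisting moment is provided by the undrained shear strength acting along the arc:
M_R = s_u·L_a·R = 44·18.40·11.9 = 9634.2 kN·m/m
M_D = W·d = 1301·2.84 = 3694.8 kN·m/m
FS = M_R / M_D = 9634.2 / 3694.8 = 2.607

FS = 2.61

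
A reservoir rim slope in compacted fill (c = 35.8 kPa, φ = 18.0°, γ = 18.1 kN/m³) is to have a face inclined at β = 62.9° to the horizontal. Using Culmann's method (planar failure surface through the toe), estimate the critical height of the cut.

H_c = 22.97 m

Culmann's analysis gives the critical failure plane at α_cr = (β + φ)/2 = (62.9 + 18.0)/2 = 40.5°, and the critical height
H_c = (4c/γ) · sinβ cosφ / [1 − cos(β − φ)]
    = (4·35.8/18.1) · sin62.9°·cos18.0° / [1 − cos(44.9°)]
    = 7.912 · 0.8902·0.9511 / [1 − 0.7083]
    = 7.912 · 0.8466 / 0.2917
    = 22.97 m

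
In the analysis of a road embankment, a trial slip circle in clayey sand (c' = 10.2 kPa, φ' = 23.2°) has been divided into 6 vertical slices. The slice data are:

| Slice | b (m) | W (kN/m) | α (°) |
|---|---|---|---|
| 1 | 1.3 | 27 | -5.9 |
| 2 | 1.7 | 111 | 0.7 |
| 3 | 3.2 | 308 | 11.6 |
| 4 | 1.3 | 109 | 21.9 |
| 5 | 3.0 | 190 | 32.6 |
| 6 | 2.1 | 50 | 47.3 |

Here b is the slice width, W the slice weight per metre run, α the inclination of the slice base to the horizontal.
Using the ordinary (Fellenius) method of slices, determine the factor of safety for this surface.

FS = 1.92

Ordinary method of slices: FS = Σ[c'·Δl_i + (W_i cosα_i)·tanφ'] / Σ W_i sinα_i, with Δl_i = b_i / cosα_i.
Slice 1: Δl = 1.3/cos(-5.9°) = 1.307 m; N'_1 = 27·cos(-5.9°) = 26.9; c'Δl = 13.33; W sinα = -2.8
Slice 2: Δl = 1.7/cos0.7° = 1.700 m; N'_2 = 111·cos0.7° = 111.0; c'Δl = 17.34; W sinα = 1.4
Slice 3: Δl = 3.2/cos11.6° = 3.267 m; N'_3 = 308·cos11.6° = 301.7; c'Δl = 33.32; W sinα = 61.9
Slice 4: Δl = 1.3/cos21.9° = 1.401 m; N'_4 = 109·cos21.9° = 101.1; c'Δl = 14.29; W sinα = 40.7
Slice 5: Δl = 3.0/cos32.6° = 3.561 m; N'_5 = 190·cos32.6° = 160.1; c'Δl = 36.32; W sinα = 102.4
Slice 6: Δl = 2.1/cos47.3° = 3.097 m; N'_6 = 50·cos47.3° = 33.9; c'Δl = 31.59; W sinα = 36.7
Σc'Δl = 146.2 kN/m; ΣN' = 734.7 kN/m; ΣW sinα = 240.3 kN/m
Resisting = 146.2 + 734.7·tan23.2° = 146.2 + 314.9 = 461.1 kN/m
FS = 461.1 / 240.3 = 1.919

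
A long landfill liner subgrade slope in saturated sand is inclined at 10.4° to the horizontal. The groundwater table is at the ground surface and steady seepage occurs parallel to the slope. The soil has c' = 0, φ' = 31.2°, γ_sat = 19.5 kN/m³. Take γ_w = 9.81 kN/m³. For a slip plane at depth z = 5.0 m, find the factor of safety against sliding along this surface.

With seepage parallel to the slope and the water table at the surface, the effective normal stress on the slip plane uses the buoyant unit weight γ' = γ_sat − γ_w while the driving shear stress uses γ_sat:
FS = [c' + γ' z cos²β tanφ'] / [γ_sat z sinβ cosβ]
(For c' = 0 this reduces to FS = (γ'/γ_sat)·tanφ'/tanβ.)
γ' = 19.5 − 9.81 = 9.69 kN/m³
Numerator = 0.0 + 9.69·5.0·cos²10.4°·tan31.2° = 0.0 + 9.69·5.0·0.9674·0.6056 = 28.386 kPa
Denominator = 19.5·5.0·sin10.4°·cos10.4° = 19.5·5.0·0.1805·0.9836 = 17.311 kPa
FS = 28.386 / 17.311 = 1.640

FS = 1.64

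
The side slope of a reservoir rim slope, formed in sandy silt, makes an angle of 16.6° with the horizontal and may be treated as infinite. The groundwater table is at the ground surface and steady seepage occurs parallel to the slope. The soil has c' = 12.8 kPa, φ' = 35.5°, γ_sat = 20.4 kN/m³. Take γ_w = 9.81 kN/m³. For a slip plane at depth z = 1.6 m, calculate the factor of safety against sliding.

With seepage parallel to the slope and the water table at the surface, the effective normal stress on the slip plane uses the buoyant unit weight γ' = γ_sat − γ_w while the driving shear stress uses γ_sat:
FS = [c' + γ' z cos²β tanφ'] / [γ_sat z sinβ cosβ]
γ' = 20.4 − 9.81 = 10.59 kN/m³
Numerator = 12.8 + 10.59·1.6·cos²16.6°·tan35.5° = 12.8 + 10.59·1.6·0.9184·0.7133 = 23.900 kPa
Denominator = 20.4·1.6·sin16.6°·cos16.6° = 20.4·1.6·0.2857·0.9583 = 8.936 kPa
FS = 23.900 / 8.936 = 2.674

FS = 2.67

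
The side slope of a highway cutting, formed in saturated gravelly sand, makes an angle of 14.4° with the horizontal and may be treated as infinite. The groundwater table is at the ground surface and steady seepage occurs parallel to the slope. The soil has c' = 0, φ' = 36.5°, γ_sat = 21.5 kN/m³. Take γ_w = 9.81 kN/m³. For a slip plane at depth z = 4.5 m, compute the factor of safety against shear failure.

With seepage parallel to the slope and the water table at the surface, the effective normal stress on the slip plane uses the buoyant unit weight γ' = γ_sat − γ_w while the driving shear stress uses γ_sat:
FS = [c' + γ' z cos²β tanφ'] / [γ_sat z sinβ cosβ]
(For c' = 0 this reduces to FS = (γ'/γ_sat)·tanφ'/tanβ.)
γ' = 21.5 − 9.81 = 11.69 kN/m³
Numerator = 0.0 + 11.69·4.5·cos²14.4°·tan36.5° = 0.0 + 11.69·4.5·0.9382·0.7400 = 36.518 kPa
Denominator = 21.5·4.5·sin14.4°·cos14.4° = 21.5·4.5·0.2487·0.9686 = 23.305 kPa
FS = 36.518 / 23.305 = 1.567

FS = 1.57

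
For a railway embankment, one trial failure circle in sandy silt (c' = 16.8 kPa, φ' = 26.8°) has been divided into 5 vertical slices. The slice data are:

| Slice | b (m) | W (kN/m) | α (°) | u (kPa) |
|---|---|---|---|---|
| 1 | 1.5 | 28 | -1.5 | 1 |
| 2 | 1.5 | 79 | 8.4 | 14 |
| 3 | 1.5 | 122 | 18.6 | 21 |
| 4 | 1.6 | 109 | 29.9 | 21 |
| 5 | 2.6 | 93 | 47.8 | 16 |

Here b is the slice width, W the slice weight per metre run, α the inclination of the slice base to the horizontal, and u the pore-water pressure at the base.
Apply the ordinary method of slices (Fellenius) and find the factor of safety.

FS = 1.65

Ordinary method of slices: FS = Σ[c'·Δl_i + (W_i cosα_i − u_i·Δl_i)·tanφ'] / Σ W_i sinα_i, with Δl_i = b_i / cosα_i.
Slice 1: Δl = 1.5/cos(-1.5°) = 1.501 m; N'_1 = 28·cos(-1.5°) − 1·1.501 = 26.5; c'Δl = 25.21; W sinα = -0.7
Slice 2: Δl = 1.5/cos8.4° = 1.516 m; N'_2 = 79·cos8.4° − 14·1.516 = 56.9; c'Δl = 25.47; W sinα = 11.5
Slice 3: Δl = 1.5/cos18.6° = 1.583 m; N'_3 = 122·cos18.6° − 21·1.583 = 82.4; c'Δl = 26.59; W sinα = 38.9
Slice 4: Δl = 1.6/cos29.9° = 1.846 m; N'_4 = 109·cos29.9° − 21·1.846 = 55.7; c'Δl = 31.01; W sinα = 54.3
Slice 5: Δl = 2.6/cos47.8° = 3.871 m; N'_5 = 93·cos47.8° − 16·3.871 = 0.5; c'Δl = 65.03; W sinα = 68.9
Σc'Δl = 173.3 kN/m; ΣN' = 222.1 kN/m; ΣW sinα = 173.0 kN/m
Resisting = 173.3 + 222.1·tan26.8° = 173.3 + 112.2 = 285.5 kN/m
FS = 285.5 / 173.0 = 1.651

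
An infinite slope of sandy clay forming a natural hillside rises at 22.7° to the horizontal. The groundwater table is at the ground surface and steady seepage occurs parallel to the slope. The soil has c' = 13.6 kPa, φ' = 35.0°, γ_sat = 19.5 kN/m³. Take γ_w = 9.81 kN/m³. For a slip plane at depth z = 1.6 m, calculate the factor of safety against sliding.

FS = 2.06

With seepage parallel to the slope and the water table at the surface, the effective normal stress on the slip plane uses the buoyant unit weight γ' = γ_sat − γ_w while the driving shear stress uses γ_sat:
FS = [c' + γ' z cos²β tanφ'] / [γ_sat z sinβ cosβ]
γ' = 19.5 − 9.81 = 9.69 kN/m³
Numerator = 13.6 + 9.69·1.6·cos²22.7°·tan35.0° = 13.6 + 9.69·1.6·0.8511·0.7002 = 22.839 kPa
Denominator = 19.5·1.6·sin22.7°·cos22.7° = 19.5·1.6·0.3859·0.9225 = 11.108 kPa
FS = 22.839 / 11.108 = 2.056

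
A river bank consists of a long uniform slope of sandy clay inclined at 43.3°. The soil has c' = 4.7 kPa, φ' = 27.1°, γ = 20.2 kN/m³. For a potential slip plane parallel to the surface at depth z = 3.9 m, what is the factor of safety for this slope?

For an infinite slope with a slip plane parallel to the surface (no pore pressure): FS = [c' + γz cos²β tanφ'] / [γz sinβ cosβ].
γz = 20.2·3.9 = 78.78 kN/m²
Numerator = 4.7 + 78.78·cos²43.3°·tan27.1° = 4.7 + 78.78·0.5297·0.5117 = 26.052 kPa
Denominator = 78.78·sin43.3°·cos43.3° = 78.78·0.6858·0.7278 = 39.321 kPa
FS = 26.052 / 39.321 = 0.663

FS = 0.66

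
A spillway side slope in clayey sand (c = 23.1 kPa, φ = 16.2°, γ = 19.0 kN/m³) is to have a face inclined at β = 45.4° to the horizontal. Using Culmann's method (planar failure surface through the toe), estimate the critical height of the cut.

H_c = 26.17 m

Culmann's analysis gives the critical failure plane at α_cr = (β + φ)/2 = (45.4 + 16.2)/2 = 30.8°, and the critical height
H_c = (4c/γ) · sinβ cosφ / [1 − cos(β − φ)]
    = (4·23.1/19.0) · sin45.4°·cos16.2° / [1 − cos(29.2°)]
    = 4.863 · 0.7120·0.9603 / [1 − 0.8729]
    = 4.863 · 0.6838 / 0.1271
    = 26.17 m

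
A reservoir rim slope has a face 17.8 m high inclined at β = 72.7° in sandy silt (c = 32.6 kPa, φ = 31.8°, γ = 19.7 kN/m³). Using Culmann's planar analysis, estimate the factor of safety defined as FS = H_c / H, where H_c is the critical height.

FS = 1.24

H_c = (4c/γ) · sinβ cosφ / [1 − cos(β − φ)]
    = (4·32.6/19.7) · sin72.7°·cos31.8° / [1 − cos40.9°]
    = 6.619 · 0.8114 / 0.2441 = 22.00 m
FS = H_c / H = 22.00 / 17.8 = 1.236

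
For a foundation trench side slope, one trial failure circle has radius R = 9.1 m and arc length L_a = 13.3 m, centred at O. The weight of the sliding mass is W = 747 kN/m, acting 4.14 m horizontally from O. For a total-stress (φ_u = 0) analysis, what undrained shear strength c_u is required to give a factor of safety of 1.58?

FS = c_u·L_a·R / (W·d), so c_u = FS·W·d / (L_a·R).
c_u = 1.58·747·4.14 / (13.30·9.1) = 4886.3 / 121.03 = 40.37 kPa

c_u = 40.4 kPa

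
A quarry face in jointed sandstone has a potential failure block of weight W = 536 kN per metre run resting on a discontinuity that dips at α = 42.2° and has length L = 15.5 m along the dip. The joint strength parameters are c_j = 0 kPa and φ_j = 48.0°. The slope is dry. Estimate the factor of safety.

FS = 1.22

Resolving the block weight along and normal to the plane and applying the Mohr–Coulomb strength on the joint:
N' = W cosα = 536·cos42.2° = 397.1 kN/m
Driving force T = W sinα = 536·sin42.2° = 360.0 kN/m
Resisting force R = c_j·L + N'·tanφ_j = 0·15.5 + 397.1·tan48.0° = 0.0 + 441.0 = 441.0 kN/m
FS = R / T = 441.0 / 360.0 = 1.225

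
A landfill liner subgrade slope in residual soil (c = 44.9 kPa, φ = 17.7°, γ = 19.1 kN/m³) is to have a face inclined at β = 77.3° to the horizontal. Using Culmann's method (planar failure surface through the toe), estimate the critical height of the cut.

Culmann's analysis gives the critical failure plane at α_cr = (β + φ)/2 = (77.3 + 17.7)/2 = 47.5°, and the critical height
H_c = (4c/γ) · sinβ cosφ / [1 − cos(β − φ)]
    = (4·44.9/19.1) · sin77.3°·cos17.7° / [1 − cos(59.6°)]
    = 9.403 · 0.9755·0.9527 / [1 − 0.5060]
    = 9.403 · 0.9294 / 0.4940
    = 17.69 m

H_c = 17.69 m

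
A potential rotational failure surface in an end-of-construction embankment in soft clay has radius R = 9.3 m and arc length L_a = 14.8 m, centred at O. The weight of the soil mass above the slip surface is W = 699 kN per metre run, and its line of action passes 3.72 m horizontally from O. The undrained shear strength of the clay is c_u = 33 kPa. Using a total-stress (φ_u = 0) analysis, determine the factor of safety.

FS = 1.75

Taking moments about the centre O, the resisting moment is provided by the undrained shear strength acting along the arc:
M_R = c_u·L_a·R = 33·14.80·9.3 = 4542.1 kN·m/m
M_D = W·d = 699·3.72 = 2600.3 kN·m/m
FS = M_R / M_D = 4542.1 / 2600.3 = 1.747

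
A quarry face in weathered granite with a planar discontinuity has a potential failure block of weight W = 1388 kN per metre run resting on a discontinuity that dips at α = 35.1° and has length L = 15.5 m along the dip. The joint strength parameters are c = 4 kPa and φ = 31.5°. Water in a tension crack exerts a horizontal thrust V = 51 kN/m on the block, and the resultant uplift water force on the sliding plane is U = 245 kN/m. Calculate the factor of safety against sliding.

FS = 0.70

Resolving the block weight along and normal to the plane and applying the Mohr–Coulomb strength on the joint:
N' = W cosα − U − V sinα = 1388·cos35.1° − 245 − 51·sin35.1° = 861.3 kN/m
Driving force T = W sinα + V cosα = 1388·sin35.1° + 51·cos35.1° = 839.8 kN/m
Resisting force R = c·L + N'·tanφ = 4·15.5 + 861.3·tan31.5° = 62.0 + 527.8 = 589.8 kN/m
FS = R / T = 589.8 / 839.8 = 0.702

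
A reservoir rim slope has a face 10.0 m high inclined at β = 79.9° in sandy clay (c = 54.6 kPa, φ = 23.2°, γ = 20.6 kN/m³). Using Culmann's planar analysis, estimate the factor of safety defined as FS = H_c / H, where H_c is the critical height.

H_c = (4c/γ) · sinβ cosφ / [1 − cos(β − φ)]
    = (4·54.6/20.6) · sin79.9°·cos23.2° / [1 − cos56.7°]
    = 10.602 · 0.9049 / 0.4510 = 21.27 m
FS = H_c / H = 21.27 / 10.0 = 2.127

FS = 2.13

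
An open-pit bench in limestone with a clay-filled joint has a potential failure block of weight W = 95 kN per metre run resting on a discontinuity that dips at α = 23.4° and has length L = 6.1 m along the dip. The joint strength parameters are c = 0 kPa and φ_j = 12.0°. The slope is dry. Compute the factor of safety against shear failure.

FS = 0.49

Resolving the block weight along and normal to the plane and applying the Mohr–Coulomb strength on the joint:
N' = W cosα = 95·cos23.4° = 87.2 kN/m
Driving force T = W sinα = 95·sin23.4° = 37.7 kN/m
Resisting force R = c·L + N'·tanφ_j = 0·6.1 + 87.2·tan12.0° = 0.0 + 18.5 = 18.5 kN/m
FS = R / T = 18.5 / 37.7 = 0.491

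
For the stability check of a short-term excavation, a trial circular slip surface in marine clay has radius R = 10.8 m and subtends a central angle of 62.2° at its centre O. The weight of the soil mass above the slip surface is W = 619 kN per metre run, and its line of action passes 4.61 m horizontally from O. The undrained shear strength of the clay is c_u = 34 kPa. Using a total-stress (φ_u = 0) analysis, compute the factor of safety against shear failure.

FS = 1.51

Taking moments about the centre O, the resisting moment is provided by the undrained shear strength acting along the arc:
Arc length L_a = R·θ = 10.8·(62.2°·π/180) = 10.8·1.0856 = 11.72 m
M_R = c_u·L_a·R = 34·11.72·10.8 = 4305.2 kN·m/m
M_D = W·d = 619·4.61 = 2853.6 kN·m/m
FS = M_R / M_D = 4305.2 / 2853.6 = 1.509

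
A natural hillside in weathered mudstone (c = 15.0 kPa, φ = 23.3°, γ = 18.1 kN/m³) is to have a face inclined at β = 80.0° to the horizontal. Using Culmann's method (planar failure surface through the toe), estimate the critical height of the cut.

Culmann's analysis gives the critical failure plane at α_cr = (β + φ)/2 = (80.0 + 23.3)/2 = 51.6°, and the critical height
H_c = (4c/γ) · sinβ cosφ / [1 − cos(β − φ)]
    = (4·15.0/18.1) · sin80.0°·cos23.3° / [1 − cos(56.7°)]
    = 3.315 · 0.9848·0.9184 / [1 − 0.5490]
    = 3.315 · 0.9045 / 0.4510
    = 6.65 m

H_c = 6.65 m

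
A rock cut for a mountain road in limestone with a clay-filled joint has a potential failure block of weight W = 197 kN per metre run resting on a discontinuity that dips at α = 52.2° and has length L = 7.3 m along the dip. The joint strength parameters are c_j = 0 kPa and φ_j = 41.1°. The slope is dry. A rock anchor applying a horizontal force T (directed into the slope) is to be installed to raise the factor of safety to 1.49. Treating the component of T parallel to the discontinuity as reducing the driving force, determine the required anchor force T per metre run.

T = 79 kN/m

Resolving forces along and normal to the sliding plane, with the horizontal anchor force T adding T·sinα to the effective normal force and T·cosα acting up the plane against the driving force:
FS = [c_jL + (W cosα + T sinα) tanφ_j] / [W sinα − T cosα]
Without the anchor: N' = 120.7 kN/m, driving T_d = 155.7 kN/m, resisting R = 0·7.3 + 120.7·tan41.1° = 105.3 kN/m, FS = 0.68.
Setting FS = 1.49 and solving for T:
1.49·(155.7 − T cos52.2°) = 105.3 + T sin52.2°·tan41.1°
T·(sin52.2°·tan41.1° + 1.49·cos52.2°) = 1.49·155.7 − 105.3
T·(0.7902·0.8724 + 1.49·0.6129) = 231.9 − 105.3 = 126.6
T·1.6025 = 126.6
T = 79.0 kN/m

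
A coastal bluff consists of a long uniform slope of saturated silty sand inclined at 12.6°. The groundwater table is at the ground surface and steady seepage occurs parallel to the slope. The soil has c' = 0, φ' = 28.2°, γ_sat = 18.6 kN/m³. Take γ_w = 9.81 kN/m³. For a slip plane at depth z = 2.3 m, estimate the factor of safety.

FS = 1.13

With seepage parallel to the slope and the water table at the surface, the effective normal stress on the slip plane uses the buoyant unit weight γ' = γ_sat − γ_w while the driving shear stress uses γ_sat:
FS = [c' + γ' z cos²β tanφ'] / [γ_sat z sinβ cosβ]
(For c' = 0 this reduces to FS = (γ'/γ_sat)·tanφ'/tanβ.)
γ' = 18.6 − 9.81 = 8.79 kN/m³
Numerator = 0.0 + 8.79·2.3·cos²12.6°·tan28.2° = 0.0 + 8.79·2.3·0.9524·0.5362 = 10.324 kPa
Denominator = 18.6·2.3·sin12.6°·cos12.6° = 18.6·2.3·0.2181·0.9759 = 9.107 kPa
FS = 10.324 / 9.107 = 1.134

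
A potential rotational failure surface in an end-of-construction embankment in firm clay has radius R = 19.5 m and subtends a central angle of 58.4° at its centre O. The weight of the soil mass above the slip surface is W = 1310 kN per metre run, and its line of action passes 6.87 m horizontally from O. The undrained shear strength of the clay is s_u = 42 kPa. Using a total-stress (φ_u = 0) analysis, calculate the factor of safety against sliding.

FS = 1.81

Taking moments about the centre O, the resisting moment is provided by the undrained shear strength acting along the arc:
Arc length L_a = R·θ = 19.5·(58.4°·π/180) = 19.5·1.0193 = 19.88 m
M_R = s_u·L_a·R = 42·19.88·19.5 = 16278.3 kN·m/m
M_D = W·d = 1310·6.87 = 8999.7 kN·m/m
FS = M_R / M_D = 16278.3 / 8999.7 = 1.809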